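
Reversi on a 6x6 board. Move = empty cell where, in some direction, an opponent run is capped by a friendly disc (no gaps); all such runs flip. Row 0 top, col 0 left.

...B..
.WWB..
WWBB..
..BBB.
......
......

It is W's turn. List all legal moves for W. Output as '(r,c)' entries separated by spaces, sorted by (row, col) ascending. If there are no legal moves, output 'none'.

(0,2): no bracket -> illegal
(0,4): no bracket -> illegal
(1,4): flips 1 -> legal
(2,4): flips 2 -> legal
(2,5): no bracket -> illegal
(3,1): no bracket -> illegal
(3,5): no bracket -> illegal
(4,1): no bracket -> illegal
(4,2): flips 2 -> legal
(4,3): flips 1 -> legal
(4,4): flips 2 -> legal
(4,5): flips 2 -> legal

Answer: (1,4) (2,4) (4,2) (4,3) (4,4) (4,5)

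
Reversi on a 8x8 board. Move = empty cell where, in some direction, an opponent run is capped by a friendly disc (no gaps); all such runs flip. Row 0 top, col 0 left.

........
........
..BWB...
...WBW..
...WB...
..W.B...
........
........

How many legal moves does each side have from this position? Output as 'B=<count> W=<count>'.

Answer: B=7 W=9

Derivation:
-- B to move --
(1,2): flips 1 -> legal
(1,3): no bracket -> illegal
(1,4): no bracket -> illegal
(2,5): no bracket -> illegal
(2,6): flips 1 -> legal
(3,2): flips 2 -> legal
(3,6): flips 1 -> legal
(4,1): no bracket -> illegal
(4,2): flips 2 -> legal
(4,5): no bracket -> illegal
(4,6): flips 1 -> legal
(5,1): no bracket -> illegal
(5,3): no bracket -> illegal
(6,1): flips 2 -> legal
(6,2): no bracket -> illegal
(6,3): no bracket -> illegal
B mobility = 7
-- W to move --
(1,1): flips 1 -> legal
(1,2): no bracket -> illegal
(1,3): flips 1 -> legal
(1,4): no bracket -> illegal
(1,5): flips 1 -> legal
(2,1): flips 1 -> legal
(2,5): flips 2 -> legal
(3,1): no bracket -> illegal
(3,2): no bracket -> illegal
(4,5): flips 2 -> legal
(5,3): flips 1 -> legal
(5,5): flips 1 -> legal
(6,3): no bracket -> illegal
(6,4): no bracket -> illegal
(6,5): flips 1 -> legal
W mobility = 9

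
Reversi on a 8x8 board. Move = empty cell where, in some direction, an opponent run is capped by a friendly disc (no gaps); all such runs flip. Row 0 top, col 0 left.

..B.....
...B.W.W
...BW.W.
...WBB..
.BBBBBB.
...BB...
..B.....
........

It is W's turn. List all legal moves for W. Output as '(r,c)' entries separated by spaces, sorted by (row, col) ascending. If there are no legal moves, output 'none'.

Answer: (0,3) (2,2) (3,6) (5,1) (5,5) (5,7) (6,3) (6,4) (7,1)

Derivation:
(0,1): no bracket -> illegal
(0,3): flips 2 -> legal
(0,4): no bracket -> illegal
(1,1): no bracket -> illegal
(1,2): no bracket -> illegal
(1,4): no bracket -> illegal
(2,2): flips 1 -> legal
(2,5): no bracket -> illegal
(3,0): no bracket -> illegal
(3,1): no bracket -> illegal
(3,2): no bracket -> illegal
(3,6): flips 2 -> legal
(3,7): no bracket -> illegal
(4,0): no bracket -> illegal
(4,7): no bracket -> illegal
(5,0): no bracket -> illegal
(5,1): flips 1 -> legal
(5,2): no bracket -> illegal
(5,5): flips 1 -> legal
(5,6): no bracket -> illegal
(5,7): flips 2 -> legal
(6,1): no bracket -> illegal
(6,3): flips 2 -> legal
(6,4): flips 3 -> legal
(6,5): no bracket -> illegal
(7,1): flips 4 -> legal
(7,2): no bracket -> illegal
(7,3): no bracket -> illegal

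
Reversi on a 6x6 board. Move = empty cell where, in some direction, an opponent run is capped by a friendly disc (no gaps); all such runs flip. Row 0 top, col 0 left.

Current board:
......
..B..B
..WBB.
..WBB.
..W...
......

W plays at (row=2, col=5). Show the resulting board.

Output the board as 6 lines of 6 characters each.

Place W at (2,5); scan 8 dirs for brackets.
Dir NW: first cell '.' (not opp) -> no flip
Dir N: opp run (1,5), next='.' -> no flip
Dir NE: edge -> no flip
Dir W: opp run (2,4) (2,3) capped by W -> flip
Dir E: edge -> no flip
Dir SW: opp run (3,4), next='.' -> no flip
Dir S: first cell '.' (not opp) -> no flip
Dir SE: edge -> no flip
All flips: (2,3) (2,4)

Answer: ......
..B..B
..WWWW
..WBB.
..W...
......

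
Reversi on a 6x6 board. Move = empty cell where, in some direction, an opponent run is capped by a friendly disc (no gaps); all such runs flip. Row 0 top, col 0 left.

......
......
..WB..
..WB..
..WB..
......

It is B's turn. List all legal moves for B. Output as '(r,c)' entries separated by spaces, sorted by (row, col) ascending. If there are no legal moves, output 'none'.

Answer: (1,1) (2,1) (3,1) (4,1) (5,1)

Derivation:
(1,1): flips 1 -> legal
(1,2): no bracket -> illegal
(1,3): no bracket -> illegal
(2,1): flips 2 -> legal
(3,1): flips 1 -> legal
(4,1): flips 2 -> legal
(5,1): flips 1 -> legal
(5,2): no bracket -> illegal
(5,3): no bracket -> illegal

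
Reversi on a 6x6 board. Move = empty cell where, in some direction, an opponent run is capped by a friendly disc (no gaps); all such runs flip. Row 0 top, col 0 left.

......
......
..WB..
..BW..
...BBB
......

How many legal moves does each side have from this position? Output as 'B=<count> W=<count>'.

-- B to move --
(1,1): flips 2 -> legal
(1,2): flips 1 -> legal
(1,3): no bracket -> illegal
(2,1): flips 1 -> legal
(2,4): no bracket -> illegal
(3,1): no bracket -> illegal
(3,4): flips 1 -> legal
(4,2): no bracket -> illegal
B mobility = 4
-- W to move --
(1,2): no bracket -> illegal
(1,3): flips 1 -> legal
(1,4): no bracket -> illegal
(2,1): no bracket -> illegal
(2,4): flips 1 -> legal
(3,1): flips 1 -> legal
(3,4): no bracket -> illegal
(3,5): no bracket -> illegal
(4,1): no bracket -> illegal
(4,2): flips 1 -> legal
(5,2): no bracket -> illegal
(5,3): flips 1 -> legal
(5,4): no bracket -> illegal
(5,5): flips 1 -> legal
W mobility = 6

Answer: B=4 W=6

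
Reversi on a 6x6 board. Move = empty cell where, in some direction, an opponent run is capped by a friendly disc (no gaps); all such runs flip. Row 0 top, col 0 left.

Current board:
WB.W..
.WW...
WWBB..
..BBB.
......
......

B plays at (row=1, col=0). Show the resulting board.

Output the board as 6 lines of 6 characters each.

Place B at (1,0); scan 8 dirs for brackets.
Dir NW: edge -> no flip
Dir N: opp run (0,0), next=edge -> no flip
Dir NE: first cell 'B' (not opp) -> no flip
Dir W: edge -> no flip
Dir E: opp run (1,1) (1,2), next='.' -> no flip
Dir SW: edge -> no flip
Dir S: opp run (2,0), next='.' -> no flip
Dir SE: opp run (2,1) capped by B -> flip
All flips: (2,1)

Answer: WB.W..
BWW...
WBBB..
..BBB.
......
......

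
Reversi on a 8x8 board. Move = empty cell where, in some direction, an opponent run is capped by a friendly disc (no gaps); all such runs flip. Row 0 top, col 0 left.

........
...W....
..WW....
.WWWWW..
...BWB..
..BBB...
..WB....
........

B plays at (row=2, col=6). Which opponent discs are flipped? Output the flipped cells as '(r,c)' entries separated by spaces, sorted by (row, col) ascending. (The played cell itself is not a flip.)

Dir NW: first cell '.' (not opp) -> no flip
Dir N: first cell '.' (not opp) -> no flip
Dir NE: first cell '.' (not opp) -> no flip
Dir W: first cell '.' (not opp) -> no flip
Dir E: first cell '.' (not opp) -> no flip
Dir SW: opp run (3,5) (4,4) capped by B -> flip
Dir S: first cell '.' (not opp) -> no flip
Dir SE: first cell '.' (not opp) -> no flip

Answer: (3,5) (4,4)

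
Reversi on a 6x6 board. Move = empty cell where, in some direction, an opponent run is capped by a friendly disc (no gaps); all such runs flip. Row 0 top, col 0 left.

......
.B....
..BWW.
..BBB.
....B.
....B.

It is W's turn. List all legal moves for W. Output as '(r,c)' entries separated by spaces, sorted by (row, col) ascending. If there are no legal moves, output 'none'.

(0,0): no bracket -> illegal
(0,1): no bracket -> illegal
(0,2): no bracket -> illegal
(1,0): no bracket -> illegal
(1,2): no bracket -> illegal
(1,3): no bracket -> illegal
(2,0): no bracket -> illegal
(2,1): flips 1 -> legal
(2,5): no bracket -> illegal
(3,1): no bracket -> illegal
(3,5): no bracket -> illegal
(4,1): flips 1 -> legal
(4,2): flips 1 -> legal
(4,3): flips 1 -> legal
(4,5): flips 1 -> legal
(5,3): no bracket -> illegal
(5,5): no bracket -> illegal

Answer: (2,1) (4,1) (4,2) (4,3) (4,5)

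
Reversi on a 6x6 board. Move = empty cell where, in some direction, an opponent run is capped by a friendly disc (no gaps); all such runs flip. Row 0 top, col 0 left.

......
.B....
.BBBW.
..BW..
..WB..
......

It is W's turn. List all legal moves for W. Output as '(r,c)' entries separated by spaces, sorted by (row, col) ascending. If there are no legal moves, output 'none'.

Answer: (0,0) (1,2) (1,3) (2,0) (3,1) (4,4) (5,3)

Derivation:
(0,0): flips 2 -> legal
(0,1): no bracket -> illegal
(0,2): no bracket -> illegal
(1,0): no bracket -> illegal
(1,2): flips 2 -> legal
(1,3): flips 1 -> legal
(1,4): no bracket -> illegal
(2,0): flips 3 -> legal
(3,0): no bracket -> illegal
(3,1): flips 1 -> legal
(3,4): no bracket -> illegal
(4,1): no bracket -> illegal
(4,4): flips 1 -> legal
(5,2): no bracket -> illegal
(5,3): flips 1 -> legal
(5,4): no bracket -> illegal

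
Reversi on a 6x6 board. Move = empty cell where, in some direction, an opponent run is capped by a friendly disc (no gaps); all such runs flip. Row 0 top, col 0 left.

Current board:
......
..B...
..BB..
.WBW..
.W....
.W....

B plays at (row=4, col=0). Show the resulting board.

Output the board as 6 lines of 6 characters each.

Place B at (4,0); scan 8 dirs for brackets.
Dir NW: edge -> no flip
Dir N: first cell '.' (not opp) -> no flip
Dir NE: opp run (3,1) capped by B -> flip
Dir W: edge -> no flip
Dir E: opp run (4,1), next='.' -> no flip
Dir SW: edge -> no flip
Dir S: first cell '.' (not opp) -> no flip
Dir SE: opp run (5,1), next=edge -> no flip
All flips: (3,1)

Answer: ......
..B...
..BB..
.BBW..
BW....
.W....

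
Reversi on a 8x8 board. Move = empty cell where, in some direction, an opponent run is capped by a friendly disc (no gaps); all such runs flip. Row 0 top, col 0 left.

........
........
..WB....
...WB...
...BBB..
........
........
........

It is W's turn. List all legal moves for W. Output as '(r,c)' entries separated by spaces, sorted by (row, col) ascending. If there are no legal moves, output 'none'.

(1,2): no bracket -> illegal
(1,3): flips 1 -> legal
(1,4): no bracket -> illegal
(2,4): flips 1 -> legal
(2,5): no bracket -> illegal
(3,2): no bracket -> illegal
(3,5): flips 1 -> legal
(3,6): no bracket -> illegal
(4,2): no bracket -> illegal
(4,6): no bracket -> illegal
(5,2): no bracket -> illegal
(5,3): flips 1 -> legal
(5,4): no bracket -> illegal
(5,5): flips 1 -> legal
(5,6): no bracket -> illegal

Answer: (1,3) (2,4) (3,5) (5,3) (5,5)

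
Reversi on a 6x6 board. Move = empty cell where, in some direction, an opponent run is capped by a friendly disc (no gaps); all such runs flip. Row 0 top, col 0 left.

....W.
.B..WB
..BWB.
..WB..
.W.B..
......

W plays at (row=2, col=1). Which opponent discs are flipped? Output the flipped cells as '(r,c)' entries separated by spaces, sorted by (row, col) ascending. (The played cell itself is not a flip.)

Dir NW: first cell '.' (not opp) -> no flip
Dir N: opp run (1,1), next='.' -> no flip
Dir NE: first cell '.' (not opp) -> no flip
Dir W: first cell '.' (not opp) -> no flip
Dir E: opp run (2,2) capped by W -> flip
Dir SW: first cell '.' (not opp) -> no flip
Dir S: first cell '.' (not opp) -> no flip
Dir SE: first cell 'W' (not opp) -> no flip

Answer: (2,2)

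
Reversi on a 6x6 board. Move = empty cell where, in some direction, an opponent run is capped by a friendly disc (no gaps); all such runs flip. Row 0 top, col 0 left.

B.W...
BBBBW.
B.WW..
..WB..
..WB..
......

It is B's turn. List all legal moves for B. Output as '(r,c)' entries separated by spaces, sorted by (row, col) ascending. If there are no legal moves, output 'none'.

Answer: (1,5) (2,1) (3,1) (3,4) (4,1) (5,1) (5,2)

Derivation:
(0,1): no bracket -> illegal
(0,3): no bracket -> illegal
(0,4): no bracket -> illegal
(0,5): no bracket -> illegal
(1,5): flips 1 -> legal
(2,1): flips 1 -> legal
(2,4): no bracket -> illegal
(2,5): no bracket -> illegal
(3,1): flips 2 -> legal
(3,4): flips 1 -> legal
(4,1): flips 1 -> legal
(5,1): flips 1 -> legal
(5,2): flips 3 -> legal
(5,3): no bracket -> illegal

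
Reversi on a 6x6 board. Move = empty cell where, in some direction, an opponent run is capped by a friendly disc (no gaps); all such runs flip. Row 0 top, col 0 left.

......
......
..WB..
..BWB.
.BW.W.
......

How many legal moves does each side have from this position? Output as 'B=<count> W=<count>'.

Answer: B=5 W=5

Derivation:
-- B to move --
(1,1): no bracket -> illegal
(1,2): flips 1 -> legal
(1,3): no bracket -> illegal
(2,1): flips 1 -> legal
(2,4): no bracket -> illegal
(3,1): no bracket -> illegal
(3,5): no bracket -> illegal
(4,3): flips 2 -> legal
(4,5): no bracket -> illegal
(5,1): no bracket -> illegal
(5,2): flips 1 -> legal
(5,3): no bracket -> illegal
(5,4): flips 1 -> legal
(5,5): no bracket -> illegal
B mobility = 5
-- W to move --
(1,2): no bracket -> illegal
(1,3): flips 1 -> legal
(1,4): no bracket -> illegal
(2,1): no bracket -> illegal
(2,4): flips 2 -> legal
(2,5): no bracket -> illegal
(3,0): no bracket -> illegal
(3,1): flips 1 -> legal
(3,5): flips 1 -> legal
(4,0): flips 1 -> legal
(4,3): no bracket -> illegal
(4,5): no bracket -> illegal
(5,0): no bracket -> illegal
(5,1): no bracket -> illegal
(5,2): no bracket -> illegal
W mobility = 5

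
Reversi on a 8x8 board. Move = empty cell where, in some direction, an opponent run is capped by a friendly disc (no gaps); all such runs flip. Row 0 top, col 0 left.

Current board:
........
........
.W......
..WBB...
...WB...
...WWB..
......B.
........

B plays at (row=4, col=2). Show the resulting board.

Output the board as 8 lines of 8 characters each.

Place B at (4,2); scan 8 dirs for brackets.
Dir NW: first cell '.' (not opp) -> no flip
Dir N: opp run (3,2), next='.' -> no flip
Dir NE: first cell 'B' (not opp) -> no flip
Dir W: first cell '.' (not opp) -> no flip
Dir E: opp run (4,3) capped by B -> flip
Dir SW: first cell '.' (not opp) -> no flip
Dir S: first cell '.' (not opp) -> no flip
Dir SE: opp run (5,3), next='.' -> no flip
All flips: (4,3)

Answer: ........
........
.W......
..WBB...
..BBB...
...WWB..
......B.
........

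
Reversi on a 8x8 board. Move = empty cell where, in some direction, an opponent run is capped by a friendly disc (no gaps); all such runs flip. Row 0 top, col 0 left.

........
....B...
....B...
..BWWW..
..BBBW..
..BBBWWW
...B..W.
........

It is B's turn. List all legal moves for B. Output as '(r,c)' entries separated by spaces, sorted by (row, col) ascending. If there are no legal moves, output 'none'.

Answer: (2,2) (2,3) (2,5) (2,6) (3,6) (4,6) (7,7)

Derivation:
(2,2): flips 1 -> legal
(2,3): flips 1 -> legal
(2,5): flips 1 -> legal
(2,6): flips 1 -> legal
(3,6): flips 4 -> legal
(4,6): flips 2 -> legal
(4,7): no bracket -> illegal
(6,4): no bracket -> illegal
(6,5): no bracket -> illegal
(6,7): no bracket -> illegal
(7,5): no bracket -> illegal
(7,6): no bracket -> illegal
(7,7): flips 2 -> legal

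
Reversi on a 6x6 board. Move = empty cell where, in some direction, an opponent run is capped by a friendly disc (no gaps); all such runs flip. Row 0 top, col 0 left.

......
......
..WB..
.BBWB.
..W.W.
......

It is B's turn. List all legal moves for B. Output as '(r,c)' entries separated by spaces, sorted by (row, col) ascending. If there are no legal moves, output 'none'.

(1,1): no bracket -> illegal
(1,2): flips 1 -> legal
(1,3): flips 1 -> legal
(2,1): flips 1 -> legal
(2,4): no bracket -> illegal
(3,5): no bracket -> illegal
(4,1): no bracket -> illegal
(4,3): flips 1 -> legal
(4,5): no bracket -> illegal
(5,1): no bracket -> illegal
(5,2): flips 1 -> legal
(5,3): flips 1 -> legal
(5,4): flips 1 -> legal
(5,5): no bracket -> illegal

Answer: (1,2) (1,3) (2,1) (4,3) (5,2) (5,3) (5,4)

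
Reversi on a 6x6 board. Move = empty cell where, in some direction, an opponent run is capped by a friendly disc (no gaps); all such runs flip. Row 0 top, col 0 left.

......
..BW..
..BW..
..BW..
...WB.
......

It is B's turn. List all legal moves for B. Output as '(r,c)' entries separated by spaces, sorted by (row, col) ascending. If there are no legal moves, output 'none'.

(0,2): no bracket -> illegal
(0,3): no bracket -> illegal
(0,4): flips 1 -> legal
(1,4): flips 2 -> legal
(2,4): flips 1 -> legal
(3,4): flips 2 -> legal
(4,2): flips 1 -> legal
(5,2): no bracket -> illegal
(5,3): no bracket -> illegal
(5,4): flips 1 -> legal

Answer: (0,4) (1,4) (2,4) (3,4) (4,2) (5,4)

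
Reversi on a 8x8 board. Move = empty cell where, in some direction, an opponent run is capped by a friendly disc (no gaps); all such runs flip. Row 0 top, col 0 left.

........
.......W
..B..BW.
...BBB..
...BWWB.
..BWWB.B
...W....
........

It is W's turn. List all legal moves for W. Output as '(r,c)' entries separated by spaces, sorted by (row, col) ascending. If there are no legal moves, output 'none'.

Answer: (1,1) (1,5) (2,3) (2,4) (3,2) (4,1) (4,2) (4,7) (5,1) (5,6) (6,5) (6,6)

Derivation:
(1,1): flips 2 -> legal
(1,2): no bracket -> illegal
(1,3): no bracket -> illegal
(1,4): no bracket -> illegal
(1,5): flips 2 -> legal
(1,6): no bracket -> illegal
(2,1): no bracket -> illegal
(2,3): flips 3 -> legal
(2,4): flips 2 -> legal
(3,1): no bracket -> illegal
(3,2): flips 1 -> legal
(3,6): no bracket -> illegal
(3,7): no bracket -> illegal
(4,1): flips 1 -> legal
(4,2): flips 1 -> legal
(4,7): flips 1 -> legal
(5,1): flips 1 -> legal
(5,6): flips 1 -> legal
(6,1): no bracket -> illegal
(6,2): no bracket -> illegal
(6,4): no bracket -> illegal
(6,5): flips 1 -> legal
(6,6): flips 1 -> legal
(6,7): no bracket -> illegal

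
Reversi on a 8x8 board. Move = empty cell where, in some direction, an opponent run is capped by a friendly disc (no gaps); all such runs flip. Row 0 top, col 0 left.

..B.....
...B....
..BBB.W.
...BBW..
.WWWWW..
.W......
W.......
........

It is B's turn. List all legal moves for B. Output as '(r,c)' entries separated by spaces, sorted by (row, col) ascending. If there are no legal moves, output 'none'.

Answer: (3,6) (4,6) (5,2) (5,3) (5,4) (5,5) (5,6)

Derivation:
(1,5): no bracket -> illegal
(1,6): no bracket -> illegal
(1,7): no bracket -> illegal
(2,5): no bracket -> illegal
(2,7): no bracket -> illegal
(3,0): no bracket -> illegal
(3,1): no bracket -> illegal
(3,2): no bracket -> illegal
(3,6): flips 1 -> legal
(3,7): no bracket -> illegal
(4,0): no bracket -> illegal
(4,6): flips 1 -> legal
(5,0): no bracket -> illegal
(5,2): flips 1 -> legal
(5,3): flips 1 -> legal
(5,4): flips 1 -> legal
(5,5): flips 1 -> legal
(5,6): flips 1 -> legal
(6,1): no bracket -> illegal
(6,2): no bracket -> illegal
(7,0): no bracket -> illegal
(7,1): no bracket -> illegal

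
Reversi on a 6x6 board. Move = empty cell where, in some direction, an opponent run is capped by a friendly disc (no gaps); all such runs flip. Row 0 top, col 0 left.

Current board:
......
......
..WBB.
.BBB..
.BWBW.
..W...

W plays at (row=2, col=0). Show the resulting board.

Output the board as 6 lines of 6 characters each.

Answer: ......
......
W.WBB.
.WBB..
.BWBW.
..W...

Derivation:
Place W at (2,0); scan 8 dirs for brackets.
Dir NW: edge -> no flip
Dir N: first cell '.' (not opp) -> no flip
Dir NE: first cell '.' (not opp) -> no flip
Dir W: edge -> no flip
Dir E: first cell '.' (not opp) -> no flip
Dir SW: edge -> no flip
Dir S: first cell '.' (not opp) -> no flip
Dir SE: opp run (3,1) capped by W -> flip
All flips: (3,1)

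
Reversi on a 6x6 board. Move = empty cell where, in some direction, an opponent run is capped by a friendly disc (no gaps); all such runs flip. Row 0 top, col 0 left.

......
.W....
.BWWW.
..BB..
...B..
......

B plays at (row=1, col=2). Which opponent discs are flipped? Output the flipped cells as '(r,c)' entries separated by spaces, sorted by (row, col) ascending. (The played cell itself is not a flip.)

Answer: (2,2)

Derivation:
Dir NW: first cell '.' (not opp) -> no flip
Dir N: first cell '.' (not opp) -> no flip
Dir NE: first cell '.' (not opp) -> no flip
Dir W: opp run (1,1), next='.' -> no flip
Dir E: first cell '.' (not opp) -> no flip
Dir SW: first cell 'B' (not opp) -> no flip
Dir S: opp run (2,2) capped by B -> flip
Dir SE: opp run (2,3), next='.' -> no flip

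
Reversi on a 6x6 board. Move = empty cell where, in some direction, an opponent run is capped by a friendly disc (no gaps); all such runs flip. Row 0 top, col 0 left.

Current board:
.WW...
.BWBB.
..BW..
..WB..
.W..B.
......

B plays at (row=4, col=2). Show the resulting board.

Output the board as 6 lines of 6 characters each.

Place B at (4,2); scan 8 dirs for brackets.
Dir NW: first cell '.' (not opp) -> no flip
Dir N: opp run (3,2) capped by B -> flip
Dir NE: first cell 'B' (not opp) -> no flip
Dir W: opp run (4,1), next='.' -> no flip
Dir E: first cell '.' (not opp) -> no flip
Dir SW: first cell '.' (not opp) -> no flip
Dir S: first cell '.' (not opp) -> no flip
Dir SE: first cell '.' (not opp) -> no flip
All flips: (3,2)

Answer: .WW...
.BWBB.
..BW..
..BB..
.WB.B.
......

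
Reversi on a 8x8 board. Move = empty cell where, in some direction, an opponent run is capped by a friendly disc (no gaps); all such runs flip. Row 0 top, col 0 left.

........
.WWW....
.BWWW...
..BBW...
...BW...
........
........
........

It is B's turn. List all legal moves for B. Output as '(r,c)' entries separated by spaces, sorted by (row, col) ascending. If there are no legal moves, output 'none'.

Answer: (0,0) (0,1) (0,2) (0,3) (1,4) (1,5) (2,5) (3,5) (4,5) (5,5)

Derivation:
(0,0): flips 2 -> legal
(0,1): flips 1 -> legal
(0,2): flips 2 -> legal
(0,3): flips 3 -> legal
(0,4): no bracket -> illegal
(1,0): no bracket -> illegal
(1,4): flips 1 -> legal
(1,5): flips 1 -> legal
(2,0): no bracket -> illegal
(2,5): flips 4 -> legal
(3,1): no bracket -> illegal
(3,5): flips 1 -> legal
(4,5): flips 1 -> legal
(5,3): no bracket -> illegal
(5,4): no bracket -> illegal
(5,5): flips 1 -> legal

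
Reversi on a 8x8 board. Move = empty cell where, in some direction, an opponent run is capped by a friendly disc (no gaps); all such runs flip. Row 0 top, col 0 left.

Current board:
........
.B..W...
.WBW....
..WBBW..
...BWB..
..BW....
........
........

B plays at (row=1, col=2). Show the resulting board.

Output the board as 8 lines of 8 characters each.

Answer: ........
.BB.W...
.WBB....
..WBBW..
...BWB..
..BW....
........
........

Derivation:
Place B at (1,2); scan 8 dirs for brackets.
Dir NW: first cell '.' (not opp) -> no flip
Dir N: first cell '.' (not opp) -> no flip
Dir NE: first cell '.' (not opp) -> no flip
Dir W: first cell 'B' (not opp) -> no flip
Dir E: first cell '.' (not opp) -> no flip
Dir SW: opp run (2,1), next='.' -> no flip
Dir S: first cell 'B' (not opp) -> no flip
Dir SE: opp run (2,3) capped by B -> flip
All flips: (2,3)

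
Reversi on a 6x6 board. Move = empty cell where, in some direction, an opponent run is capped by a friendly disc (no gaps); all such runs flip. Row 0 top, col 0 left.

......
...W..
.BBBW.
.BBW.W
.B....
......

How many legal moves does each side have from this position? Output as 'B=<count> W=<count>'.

Answer: B=6 W=4

Derivation:
-- B to move --
(0,2): no bracket -> illegal
(0,3): flips 1 -> legal
(0,4): flips 1 -> legal
(1,2): no bracket -> illegal
(1,4): no bracket -> illegal
(1,5): no bracket -> illegal
(2,5): flips 1 -> legal
(3,4): flips 1 -> legal
(4,2): no bracket -> illegal
(4,3): flips 1 -> legal
(4,4): flips 1 -> legal
(4,5): no bracket -> illegal
B mobility = 6
-- W to move --
(1,0): no bracket -> illegal
(1,1): flips 1 -> legal
(1,2): no bracket -> illegal
(1,4): no bracket -> illegal
(2,0): flips 3 -> legal
(3,0): flips 2 -> legal
(3,4): no bracket -> illegal
(4,0): flips 2 -> legal
(4,2): no bracket -> illegal
(4,3): no bracket -> illegal
(5,0): no bracket -> illegal
(5,1): no bracket -> illegal
(5,2): no bracket -> illegal
W mobility = 4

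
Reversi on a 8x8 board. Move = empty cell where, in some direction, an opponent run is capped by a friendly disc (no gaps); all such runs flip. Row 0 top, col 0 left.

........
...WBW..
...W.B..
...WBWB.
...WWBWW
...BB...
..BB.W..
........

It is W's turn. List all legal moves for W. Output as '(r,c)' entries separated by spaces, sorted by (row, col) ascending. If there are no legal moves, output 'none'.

Answer: (0,3) (0,5) (1,6) (2,4) (2,6) (3,7) (5,5) (5,6) (6,4) (7,1) (7,3)

Derivation:
(0,3): flips 3 -> legal
(0,4): no bracket -> illegal
(0,5): flips 1 -> legal
(1,6): flips 2 -> legal
(2,4): flips 1 -> legal
(2,6): flips 1 -> legal
(2,7): no bracket -> illegal
(3,7): flips 1 -> legal
(4,2): no bracket -> illegal
(5,1): no bracket -> illegal
(5,2): no bracket -> illegal
(5,5): flips 1 -> legal
(5,6): flips 2 -> legal
(6,1): no bracket -> illegal
(6,4): flips 1 -> legal
(7,1): flips 2 -> legal
(7,2): no bracket -> illegal
(7,3): flips 2 -> legal
(7,4): no bracket -> illegal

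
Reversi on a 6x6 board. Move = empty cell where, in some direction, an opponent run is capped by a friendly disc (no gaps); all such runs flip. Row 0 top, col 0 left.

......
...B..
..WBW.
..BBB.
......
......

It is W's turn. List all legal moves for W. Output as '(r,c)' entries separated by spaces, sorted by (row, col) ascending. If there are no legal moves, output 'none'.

(0,2): flips 1 -> legal
(0,3): no bracket -> illegal
(0,4): flips 1 -> legal
(1,2): no bracket -> illegal
(1,4): no bracket -> illegal
(2,1): no bracket -> illegal
(2,5): no bracket -> illegal
(3,1): no bracket -> illegal
(3,5): no bracket -> illegal
(4,1): no bracket -> illegal
(4,2): flips 2 -> legal
(4,3): no bracket -> illegal
(4,4): flips 2 -> legal
(4,5): no bracket -> illegal

Answer: (0,2) (0,4) (4,2) (4,4)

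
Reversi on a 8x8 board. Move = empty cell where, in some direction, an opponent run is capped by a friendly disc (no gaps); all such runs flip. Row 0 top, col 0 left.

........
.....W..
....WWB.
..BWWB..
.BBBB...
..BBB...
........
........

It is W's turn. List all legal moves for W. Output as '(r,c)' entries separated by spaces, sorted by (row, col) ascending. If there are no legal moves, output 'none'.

Answer: (2,7) (3,1) (3,6) (3,7) (4,5) (4,6) (5,1) (5,5) (6,1) (6,3) (6,4)

Derivation:
(1,6): no bracket -> illegal
(1,7): no bracket -> illegal
(2,1): no bracket -> illegal
(2,2): no bracket -> illegal
(2,3): no bracket -> illegal
(2,7): flips 1 -> legal
(3,0): no bracket -> illegal
(3,1): flips 1 -> legal
(3,6): flips 1 -> legal
(3,7): flips 1 -> legal
(4,0): no bracket -> illegal
(4,5): flips 1 -> legal
(4,6): flips 1 -> legal
(5,0): no bracket -> illegal
(5,1): flips 1 -> legal
(5,5): flips 1 -> legal
(6,1): flips 2 -> legal
(6,2): no bracket -> illegal
(6,3): flips 2 -> legal
(6,4): flips 2 -> legal
(6,5): no bracket -> illegal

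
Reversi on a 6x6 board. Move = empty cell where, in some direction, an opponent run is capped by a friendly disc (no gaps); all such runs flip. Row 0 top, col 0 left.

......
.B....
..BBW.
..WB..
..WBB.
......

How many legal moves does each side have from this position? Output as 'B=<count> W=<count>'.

Answer: B=7 W=6

Derivation:
-- B to move --
(1,3): no bracket -> illegal
(1,4): no bracket -> illegal
(1,5): flips 1 -> legal
(2,1): flips 1 -> legal
(2,5): flips 1 -> legal
(3,1): flips 1 -> legal
(3,4): no bracket -> illegal
(3,5): no bracket -> illegal
(4,1): flips 2 -> legal
(5,1): flips 1 -> legal
(5,2): flips 2 -> legal
(5,3): no bracket -> illegal
B mobility = 7
-- W to move --
(0,0): no bracket -> illegal
(0,1): no bracket -> illegal
(0,2): no bracket -> illegal
(1,0): no bracket -> illegal
(1,2): flips 1 -> legal
(1,3): no bracket -> illegal
(1,4): flips 1 -> legal
(2,0): no bracket -> illegal
(2,1): flips 2 -> legal
(3,1): no bracket -> illegal
(3,4): flips 1 -> legal
(3,5): no bracket -> illegal
(4,5): flips 2 -> legal
(5,2): no bracket -> illegal
(5,3): no bracket -> illegal
(5,4): flips 1 -> legal
(5,5): no bracket -> illegal
W mobility = 6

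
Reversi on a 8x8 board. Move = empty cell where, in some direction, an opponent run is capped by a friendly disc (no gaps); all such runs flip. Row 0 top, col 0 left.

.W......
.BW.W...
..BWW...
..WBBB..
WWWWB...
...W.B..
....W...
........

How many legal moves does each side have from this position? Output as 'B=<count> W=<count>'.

-- B to move --
(0,0): no bracket -> illegal
(0,2): flips 1 -> legal
(0,3): no bracket -> illegal
(0,4): flips 2 -> legal
(0,5): no bracket -> illegal
(1,0): no bracket -> illegal
(1,3): flips 3 -> legal
(1,5): flips 1 -> legal
(2,1): no bracket -> illegal
(2,5): flips 2 -> legal
(3,0): no bracket -> illegal
(3,1): flips 1 -> legal
(5,0): no bracket -> illegal
(5,1): flips 1 -> legal
(5,2): flips 3 -> legal
(5,4): no bracket -> illegal
(6,2): flips 1 -> legal
(6,3): flips 2 -> legal
(6,5): no bracket -> illegal
(7,3): flips 1 -> legal
(7,4): no bracket -> illegal
(7,5): no bracket -> illegal
B mobility = 11
-- W to move --
(0,0): no bracket -> illegal
(0,2): no bracket -> illegal
(1,0): flips 1 -> legal
(1,3): no bracket -> illegal
(2,0): no bracket -> illegal
(2,1): flips 2 -> legal
(2,5): flips 1 -> legal
(2,6): flips 2 -> legal
(3,1): no bracket -> illegal
(3,6): flips 3 -> legal
(4,5): flips 2 -> legal
(4,6): flips 2 -> legal
(5,4): flips 2 -> legal
(5,6): no bracket -> illegal
(6,5): no bracket -> illegal
(6,6): no bracket -> illegal
W mobility = 8

Answer: B=11 W=8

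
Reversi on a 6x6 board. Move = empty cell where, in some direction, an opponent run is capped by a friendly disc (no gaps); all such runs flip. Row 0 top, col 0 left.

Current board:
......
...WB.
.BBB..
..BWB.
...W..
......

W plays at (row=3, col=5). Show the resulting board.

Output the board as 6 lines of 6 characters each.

Answer: ......
...WB.
.BBB..
..BWWW
...W..
......

Derivation:
Place W at (3,5); scan 8 dirs for brackets.
Dir NW: first cell '.' (not opp) -> no flip
Dir N: first cell '.' (not opp) -> no flip
Dir NE: edge -> no flip
Dir W: opp run (3,4) capped by W -> flip
Dir E: edge -> no flip
Dir SW: first cell '.' (not opp) -> no flip
Dir S: first cell '.' (not opp) -> no flip
Dir SE: edge -> no flip
All flips: (3,4)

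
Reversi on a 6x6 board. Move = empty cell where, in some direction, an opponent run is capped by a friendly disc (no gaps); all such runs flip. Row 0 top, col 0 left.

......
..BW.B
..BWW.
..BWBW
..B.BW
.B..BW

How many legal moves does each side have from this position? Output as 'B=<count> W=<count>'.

-- B to move --
(0,2): no bracket -> illegal
(0,3): no bracket -> illegal
(0,4): flips 1 -> legal
(1,4): flips 3 -> legal
(2,5): flips 2 -> legal
(4,3): no bracket -> illegal
B mobility = 3
-- W to move --
(0,1): flips 1 -> legal
(0,2): no bracket -> illegal
(0,3): no bracket -> illegal
(0,4): no bracket -> illegal
(0,5): no bracket -> illegal
(1,1): flips 2 -> legal
(1,4): no bracket -> illegal
(2,1): flips 1 -> legal
(2,5): no bracket -> illegal
(3,1): flips 2 -> legal
(4,0): no bracket -> illegal
(4,1): flips 1 -> legal
(4,3): flips 1 -> legal
(5,0): no bracket -> illegal
(5,2): no bracket -> illegal
(5,3): flips 2 -> legal
W mobility = 7

Answer: B=3 W=7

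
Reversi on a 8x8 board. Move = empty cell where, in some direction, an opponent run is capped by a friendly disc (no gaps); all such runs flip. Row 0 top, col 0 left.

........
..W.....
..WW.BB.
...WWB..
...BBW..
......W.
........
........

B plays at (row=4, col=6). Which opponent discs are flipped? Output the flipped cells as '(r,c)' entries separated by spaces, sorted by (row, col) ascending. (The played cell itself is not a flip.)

Answer: (4,5)

Derivation:
Dir NW: first cell 'B' (not opp) -> no flip
Dir N: first cell '.' (not opp) -> no flip
Dir NE: first cell '.' (not opp) -> no flip
Dir W: opp run (4,5) capped by B -> flip
Dir E: first cell '.' (not opp) -> no flip
Dir SW: first cell '.' (not opp) -> no flip
Dir S: opp run (5,6), next='.' -> no flip
Dir SE: first cell '.' (not opp) -> no flip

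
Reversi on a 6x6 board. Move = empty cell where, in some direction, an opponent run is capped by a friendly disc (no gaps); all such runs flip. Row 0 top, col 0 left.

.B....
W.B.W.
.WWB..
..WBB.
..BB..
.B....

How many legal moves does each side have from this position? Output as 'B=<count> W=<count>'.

Answer: B=6 W=7

Derivation:
-- B to move --
(0,0): no bracket -> illegal
(0,3): no bracket -> illegal
(0,4): no bracket -> illegal
(0,5): flips 1 -> legal
(1,1): flips 1 -> legal
(1,3): no bracket -> illegal
(1,5): no bracket -> illegal
(2,0): flips 2 -> legal
(2,4): no bracket -> illegal
(2,5): no bracket -> illegal
(3,0): flips 1 -> legal
(3,1): flips 1 -> legal
(4,1): flips 1 -> legal
B mobility = 6
-- W to move --
(0,0): no bracket -> illegal
(0,2): flips 1 -> legal
(0,3): flips 1 -> legal
(1,1): no bracket -> illegal
(1,3): no bracket -> illegal
(2,4): flips 1 -> legal
(2,5): no bracket -> illegal
(3,1): no bracket -> illegal
(3,5): flips 2 -> legal
(4,0): no bracket -> illegal
(4,1): no bracket -> illegal
(4,4): flips 1 -> legal
(4,5): no bracket -> illegal
(5,0): no bracket -> illegal
(5,2): flips 1 -> legal
(5,3): no bracket -> illegal
(5,4): flips 1 -> legal
W mobility = 7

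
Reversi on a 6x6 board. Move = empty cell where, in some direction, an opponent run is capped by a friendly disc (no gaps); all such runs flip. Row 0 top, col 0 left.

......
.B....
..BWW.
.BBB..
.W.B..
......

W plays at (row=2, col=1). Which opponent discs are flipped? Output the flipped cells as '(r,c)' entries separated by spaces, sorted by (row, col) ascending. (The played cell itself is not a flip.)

Answer: (2,2) (3,1)

Derivation:
Dir NW: first cell '.' (not opp) -> no flip
Dir N: opp run (1,1), next='.' -> no flip
Dir NE: first cell '.' (not opp) -> no flip
Dir W: first cell '.' (not opp) -> no flip
Dir E: opp run (2,2) capped by W -> flip
Dir SW: first cell '.' (not opp) -> no flip
Dir S: opp run (3,1) capped by W -> flip
Dir SE: opp run (3,2) (4,3), next='.' -> no flip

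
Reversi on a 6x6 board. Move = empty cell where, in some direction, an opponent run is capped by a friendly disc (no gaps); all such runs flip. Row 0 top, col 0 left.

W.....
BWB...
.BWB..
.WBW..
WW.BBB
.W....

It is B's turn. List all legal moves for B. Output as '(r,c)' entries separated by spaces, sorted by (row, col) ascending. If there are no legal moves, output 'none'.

(0,1): flips 1 -> legal
(0,2): no bracket -> illegal
(1,3): no bracket -> illegal
(2,0): no bracket -> illegal
(2,4): no bracket -> illegal
(3,0): flips 1 -> legal
(3,4): flips 1 -> legal
(4,2): no bracket -> illegal
(5,0): flips 1 -> legal
(5,2): no bracket -> illegal

Answer: (0,1) (3,0) (3,4) (5,0)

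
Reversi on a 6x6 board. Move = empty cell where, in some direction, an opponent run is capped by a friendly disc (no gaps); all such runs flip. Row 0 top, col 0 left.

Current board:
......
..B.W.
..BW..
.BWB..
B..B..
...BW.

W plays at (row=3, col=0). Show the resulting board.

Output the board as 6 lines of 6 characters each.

Answer: ......
..B.W.
..BW..
WWWB..
B..B..
...BW.

Derivation:
Place W at (3,0); scan 8 dirs for brackets.
Dir NW: edge -> no flip
Dir N: first cell '.' (not opp) -> no flip
Dir NE: first cell '.' (not opp) -> no flip
Dir W: edge -> no flip
Dir E: opp run (3,1) capped by W -> flip
Dir SW: edge -> no flip
Dir S: opp run (4,0), next='.' -> no flip
Dir SE: first cell '.' (not opp) -> no flip
All flips: (3,1)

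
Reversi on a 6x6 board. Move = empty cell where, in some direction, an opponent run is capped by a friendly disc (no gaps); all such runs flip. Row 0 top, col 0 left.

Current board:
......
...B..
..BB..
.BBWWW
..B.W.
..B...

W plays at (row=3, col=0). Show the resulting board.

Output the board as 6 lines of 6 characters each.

Answer: ......
...B..
..BB..
WWWWWW
..B.W.
..B...

Derivation:
Place W at (3,0); scan 8 dirs for brackets.
Dir NW: edge -> no flip
Dir N: first cell '.' (not opp) -> no flip
Dir NE: first cell '.' (not opp) -> no flip
Dir W: edge -> no flip
Dir E: opp run (3,1) (3,2) capped by W -> flip
Dir SW: edge -> no flip
Dir S: first cell '.' (not opp) -> no flip
Dir SE: first cell '.' (not opp) -> no flip
All flips: (3,1) (3,2)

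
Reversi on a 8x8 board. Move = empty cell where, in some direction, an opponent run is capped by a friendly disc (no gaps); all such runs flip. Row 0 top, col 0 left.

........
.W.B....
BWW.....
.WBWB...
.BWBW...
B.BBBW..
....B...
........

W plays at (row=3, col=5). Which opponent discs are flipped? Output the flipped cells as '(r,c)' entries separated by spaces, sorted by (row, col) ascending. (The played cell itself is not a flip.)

Answer: (3,4)

Derivation:
Dir NW: first cell '.' (not opp) -> no flip
Dir N: first cell '.' (not opp) -> no flip
Dir NE: first cell '.' (not opp) -> no flip
Dir W: opp run (3,4) capped by W -> flip
Dir E: first cell '.' (not opp) -> no flip
Dir SW: first cell 'W' (not opp) -> no flip
Dir S: first cell '.' (not opp) -> no flip
Dir SE: first cell '.' (not opp) -> no flip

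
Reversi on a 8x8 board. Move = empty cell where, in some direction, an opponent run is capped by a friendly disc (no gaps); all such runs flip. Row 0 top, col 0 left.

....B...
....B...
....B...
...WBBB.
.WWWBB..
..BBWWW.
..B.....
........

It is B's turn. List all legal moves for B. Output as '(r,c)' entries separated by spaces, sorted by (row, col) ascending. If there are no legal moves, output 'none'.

Answer: (2,2) (2,3) (3,0) (3,1) (3,2) (4,0) (5,1) (5,7) (6,3) (6,4) (6,5) (6,6) (6,7)

Derivation:
(2,2): flips 1 -> legal
(2,3): flips 2 -> legal
(3,0): flips 1 -> legal
(3,1): flips 1 -> legal
(3,2): flips 2 -> legal
(4,0): flips 3 -> legal
(4,6): no bracket -> illegal
(4,7): no bracket -> illegal
(5,0): no bracket -> illegal
(5,1): flips 2 -> legal
(5,7): flips 3 -> legal
(6,3): flips 1 -> legal
(6,4): flips 1 -> legal
(6,5): flips 1 -> legal
(6,6): flips 1 -> legal
(6,7): flips 1 -> legal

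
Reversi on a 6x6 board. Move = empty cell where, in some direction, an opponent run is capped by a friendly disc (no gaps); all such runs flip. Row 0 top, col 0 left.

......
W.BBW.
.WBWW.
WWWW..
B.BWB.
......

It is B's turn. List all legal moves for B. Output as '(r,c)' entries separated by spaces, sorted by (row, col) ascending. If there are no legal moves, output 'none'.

Answer: (1,5) (2,0) (2,5) (3,4) (3,5) (5,3)

Derivation:
(0,0): no bracket -> illegal
(0,1): no bracket -> illegal
(0,3): no bracket -> illegal
(0,4): no bracket -> illegal
(0,5): no bracket -> illegal
(1,1): no bracket -> illegal
(1,5): flips 3 -> legal
(2,0): flips 3 -> legal
(2,5): flips 2 -> legal
(3,4): flips 1 -> legal
(3,5): flips 1 -> legal
(4,1): no bracket -> illegal
(5,2): no bracket -> illegal
(5,3): flips 3 -> legal
(5,4): no bracket -> illegal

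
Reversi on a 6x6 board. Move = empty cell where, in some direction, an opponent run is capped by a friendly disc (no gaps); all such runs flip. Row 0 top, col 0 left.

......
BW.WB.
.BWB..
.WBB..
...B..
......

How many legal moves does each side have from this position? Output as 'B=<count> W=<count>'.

Answer: B=6 W=7

Derivation:
-- B to move --
(0,0): flips 2 -> legal
(0,1): flips 1 -> legal
(0,2): no bracket -> illegal
(0,3): flips 1 -> legal
(0,4): no bracket -> illegal
(1,2): flips 3 -> legal
(2,0): no bracket -> illegal
(2,4): no bracket -> illegal
(3,0): flips 1 -> legal
(4,0): no bracket -> illegal
(4,1): flips 1 -> legal
(4,2): no bracket -> illegal
B mobility = 6
-- W to move --
(0,0): no bracket -> illegal
(0,1): no bracket -> illegal
(0,3): no bracket -> illegal
(0,4): no bracket -> illegal
(0,5): no bracket -> illegal
(1,2): no bracket -> illegal
(1,5): flips 1 -> legal
(2,0): flips 1 -> legal
(2,4): flips 1 -> legal
(2,5): no bracket -> illegal
(3,0): no bracket -> illegal
(3,4): flips 2 -> legal
(4,1): no bracket -> illegal
(4,2): flips 1 -> legal
(4,4): flips 1 -> legal
(5,2): no bracket -> illegal
(5,3): flips 3 -> legal
(5,4): no bracket -> illegal
W mobility = 7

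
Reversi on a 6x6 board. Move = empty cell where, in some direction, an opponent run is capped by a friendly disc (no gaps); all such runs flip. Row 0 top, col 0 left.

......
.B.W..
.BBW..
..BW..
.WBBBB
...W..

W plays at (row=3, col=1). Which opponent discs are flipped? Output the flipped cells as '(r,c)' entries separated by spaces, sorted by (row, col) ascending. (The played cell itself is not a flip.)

Dir NW: first cell '.' (not opp) -> no flip
Dir N: opp run (2,1) (1,1), next='.' -> no flip
Dir NE: opp run (2,2) capped by W -> flip
Dir W: first cell '.' (not opp) -> no flip
Dir E: opp run (3,2) capped by W -> flip
Dir SW: first cell '.' (not opp) -> no flip
Dir S: first cell 'W' (not opp) -> no flip
Dir SE: opp run (4,2) capped by W -> flip

Answer: (2,2) (3,2) (4,2)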